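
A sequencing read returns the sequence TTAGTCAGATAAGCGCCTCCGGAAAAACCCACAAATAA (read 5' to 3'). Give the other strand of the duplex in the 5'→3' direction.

Pairing A↔T and G↔C gives AATCAGTCTATTCGCGGAGGCCTTTTTGGGTGTTTATT, running 3'→5'. Reverse for the 5'→3' convention.

5′-TTATTTGTGGGTTTTTCCGGAGGCGCTTATCTGACTAA-3′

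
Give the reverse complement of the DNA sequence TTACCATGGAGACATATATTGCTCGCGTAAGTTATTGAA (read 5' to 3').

5'-TTCAATAACTTACGCGAGCAATATATGTCTCCATGGTAA-3'

Reading the sequence 3'→5' and pairing each base (A↔T, G↔C) gives the reverse complement directly.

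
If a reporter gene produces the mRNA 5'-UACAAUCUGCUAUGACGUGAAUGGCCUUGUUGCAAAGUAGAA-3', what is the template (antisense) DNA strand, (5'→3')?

5'-TTCTACTTTGCAACAAGGCCATTCACGTCATAGCAGATTGTA-3'

Replace U with T to get the coding DNA strand: TACAATCTGCTATGACGTGAATGGCCTTGTTGCAAAGTAGAA. The template strand is its reverse complement (complement ATGTTAGACGATACTGCACTTACCGGAACAACGTTTCATCTT, then reverse).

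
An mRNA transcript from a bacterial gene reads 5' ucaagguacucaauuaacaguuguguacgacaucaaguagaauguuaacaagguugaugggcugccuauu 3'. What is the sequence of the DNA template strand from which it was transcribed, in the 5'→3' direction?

Replace U with T to get the coding DNA strand: TCAAGGTACTCAATTAACAGTTGTGTACGACATCAAGTAGAATGTTAACAAGGTTGATGGGCTGCCTATT. The template strand is its reverse complement (complement AGTTCCATGAGTTAATTGTCAACACATGCTGTAGTTCATCTTACAATTGTTCCAACTACCCGACGGATAA, then reverse).

5'-AATAGGCAGCCCATCAACCTTGTTAACATTCTACTTGATGTCGTACACAACTGTTAATTGAGTACCTTGA-3'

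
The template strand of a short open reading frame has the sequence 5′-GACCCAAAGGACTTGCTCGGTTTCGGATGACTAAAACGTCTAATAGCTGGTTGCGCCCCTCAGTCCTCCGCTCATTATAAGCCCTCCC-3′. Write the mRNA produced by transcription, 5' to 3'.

5′-GGGAGGGCUUAUAAUGAGCGGAGGACUGAGGGGCGCAACCAGCUAUUAGACGUUUUAGUCAUCCGAAACCGAGCAAGUCCUUUGGGUC-3′

The mRNA has the sequence of the coding strand (reverse complement of the template) with T→U. Reverse complement of GACCCAAAGGACTTGCTCGGTTTCGGATGACTAAAACGTCTAATAGCTGGTTGCGCCCCTCAGTCCTCCGCTCATTATAAGCCCTCCC is GGGAGGGCTTATAATGAGCGGAGGACTGAGGGGCGCAACCAGCTATTAGACGTTTTAGTCATCCGAAACCGAGCAAGTCCTTTGGGTC; then T→U.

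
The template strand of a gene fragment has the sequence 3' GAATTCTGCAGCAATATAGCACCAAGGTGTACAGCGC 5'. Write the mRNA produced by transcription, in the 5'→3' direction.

Reading the template 3'→5' as shown, RNA polymerase pairs each base (A→U, T→A, G↔C) to build mRNA 5'→3' directly.

5'-CUUAAGACGUCGUUAUAUCGUGGUUCCACAUGUCGCG-3'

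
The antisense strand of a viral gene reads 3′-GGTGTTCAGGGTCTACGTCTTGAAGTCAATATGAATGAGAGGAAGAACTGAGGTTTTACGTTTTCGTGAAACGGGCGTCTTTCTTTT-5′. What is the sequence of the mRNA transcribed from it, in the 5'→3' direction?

5'-CCACAAGUCCCAGAUGCAGAACUUCAGUUAUACUUACUCUCCUUCUUGACUCCAAAAUGCAAAAGCACUUUGCCCGCAGAAAGAAAA-3'

Reading the template 3'→5' as shown, RNA polymerase pairs each base (A→U, T→A, G↔C) to build mRNA 5'→3' directly.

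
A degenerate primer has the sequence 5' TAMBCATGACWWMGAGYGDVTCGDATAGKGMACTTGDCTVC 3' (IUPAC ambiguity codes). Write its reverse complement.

5'-GBAGHCAAGTKCMCTATHCGABHCRCTCKWWGTCATGVKTA-3'

Standard pairs A↔T, G↔C; ambiguity codes pair Y↔R, M↔K, W↔W, B↔V, D↔H. Complement (ATKVGTACTGWWKCTCRCHBAGCHTATCMCKTGAACHGABG), then reverse for 5'→3'.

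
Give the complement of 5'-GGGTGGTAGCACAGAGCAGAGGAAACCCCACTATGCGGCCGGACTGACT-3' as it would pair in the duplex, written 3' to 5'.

3'-CCCACCATCGTGTCTCGTCTCCTTTGGGGTGATACGCCGGCCTGACTGA-5'

Base-pairing A↔T, G↔C gives the complement. The complementary strand is antiparallel, so paired with a 5'→3' strand it runs 3'→5'.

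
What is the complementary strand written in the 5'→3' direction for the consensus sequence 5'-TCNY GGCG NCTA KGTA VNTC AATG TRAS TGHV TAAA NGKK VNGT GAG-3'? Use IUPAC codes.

5′-CTCACNBMMCNTTTABDCASTYACATTGANBTACMTAGNCGCCRNGA-3′

Standard pairs A↔T, G↔C; ambiguity codes pair R↔Y, K↔M, S↔S, H↔D, V↔B, N↔N. Complement (AGNRCCGCNGATMCATBNAGTTACAYTSACDBATTTNCMMBNCACTC), then reverse for 5'→3'.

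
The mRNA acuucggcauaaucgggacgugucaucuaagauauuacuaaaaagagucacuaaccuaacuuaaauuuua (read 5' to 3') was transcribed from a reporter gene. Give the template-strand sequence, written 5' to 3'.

5'-TAAAATTTAAGTTAGGTTAGTGACTCTTTTTAGTAATATCTTAGATGACACGTCCCGATTATGCCGAAGT-3'

Replace U with T to get the coding DNA strand: ACTTCGGCATAATCGGGACGTGTCATCTAAGATATTACTAAAAAGAGTCACTAACCTAACTTAAATTTTA. The template strand is its reverse complement (complement TGAAGCCGTATTAGCCCTGCACAGTAGATTCTATAATGATTTTTCTCAGTGATTGGATTGAATTTAAAAT, then reverse).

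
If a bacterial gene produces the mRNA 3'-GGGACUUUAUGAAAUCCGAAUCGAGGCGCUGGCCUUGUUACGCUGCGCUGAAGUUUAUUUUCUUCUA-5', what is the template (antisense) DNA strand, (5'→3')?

5'-CCCTGAAATACTTTAGGCTTAGCTCCGCGACCGGAACAATGCGACGCGACTTCAAATAAAAGAAGAT-3'

Written 5'→3' the mRNA is AUCUUCUUUUAUUUGAAGUCGCGUCGCAUUGUUCCGGUCGCGGAGCUAAGCCUAAAGUAUUUCAGGG, so the coding DNA strand is ATCTTCTTTTATTTGAAGTCGCGTCGCATTGTTCCGGTCGCGGAGCTAAGCCTAAAGTATTTCAGGG. The template is its reverse complement.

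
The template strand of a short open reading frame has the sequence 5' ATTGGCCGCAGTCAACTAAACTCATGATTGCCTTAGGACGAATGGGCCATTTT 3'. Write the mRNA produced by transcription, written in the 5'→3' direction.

5'-AAAAUGGCCCAUUCGUCCUAAGGCAAUCAUGAGUUUAGUUGACUGCGGCCAAU-3'

The mRNA has the sequence of the coding strand (reverse complement of the template) with T→U. Reverse complement of ATTGGCCGCAGTCAACTAAACTCATGATTGCCTTAGGACGAATGGGCCATTTT is AAAATGGCCCATTCGTCCTAAGGCAATCATGAGTTTAGTTGACTGCGGCCAAT; then T→U.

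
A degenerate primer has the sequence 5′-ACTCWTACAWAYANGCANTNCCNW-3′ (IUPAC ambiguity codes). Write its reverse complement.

Standard pairs A↔T, G↔C; ambiguity codes pair Y↔R, W↔W, N↔N. Complement (TGAGWATGTWTRTNCGTNANGGNW), then reverse for 5'→3'.

5'-WNGGNANTGCNTRTWTGTAWGAGT-3'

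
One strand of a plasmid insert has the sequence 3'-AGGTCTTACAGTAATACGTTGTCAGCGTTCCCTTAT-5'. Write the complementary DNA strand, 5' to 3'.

The strand is given 3'→5', so its complement runs 5'→3' in the same left-to-right order: pair each base A↔T, G↔C.

5'-TCCAGAATGTCATTATGCAACAGTCGCAAGGGAATA-3'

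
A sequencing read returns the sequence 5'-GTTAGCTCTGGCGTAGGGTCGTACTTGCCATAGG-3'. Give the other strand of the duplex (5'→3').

5'-CCTATGGCAAGTACGACCCTACGCCAGAGCTAAC-3'

Pairing A↔T and G↔C gives CAATCGAGACCGCATCCCAGCATGAACGGTATCC, running 3'→5'. Reverse for the 5'→3' convention.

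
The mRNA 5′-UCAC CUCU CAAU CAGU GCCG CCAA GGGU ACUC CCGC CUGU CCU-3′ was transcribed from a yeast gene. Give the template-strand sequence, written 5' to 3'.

Replace U with T to get the coding DNA strand: TCACCTCTCAATCAGTGCCGCCAAGGGTACTCCCGCCTGTCCT. The template strand is its reverse complement (complement AGTGGAGAGTTAGTCACGGCGGTTCCCATGAGGGCGGACAGGA, then reverse).

5'-AGGACAGGCGGGAGTACCCTTGGCGGCACTGATTGAGAGGTGA-3'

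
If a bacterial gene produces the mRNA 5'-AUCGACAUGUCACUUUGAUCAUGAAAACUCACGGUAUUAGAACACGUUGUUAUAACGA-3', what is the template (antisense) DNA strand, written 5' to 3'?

5′-TCGTTATAACAACGTGTTCTAATACCGTGAGTTTTCATGATCAAAGTGACATGTCGAT-3′

Replace U with T to get the coding DNA strand: ATCGACATGTCACTTTGATCATGAAAACTCACGGTATTAGAACACGTTGTTATAACGA. The template strand is its reverse complement (complement TAGCTGTACAGTGAAACTAGTACTTTTGAGTGCCATAATCTTGTGCAACAATATTGCT, then reverse).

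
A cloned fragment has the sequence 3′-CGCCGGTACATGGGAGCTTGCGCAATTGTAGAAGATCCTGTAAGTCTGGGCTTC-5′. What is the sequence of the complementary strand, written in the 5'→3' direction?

The strand is given 3'→5', so its complement runs 5'→3' in the same left-to-right order: pair each base A↔T, G↔C.

5'-GCGGCCATGTACCCTCGAACGCGTTAACATCTTCTAGGACATTCAGACCCGAAG-3'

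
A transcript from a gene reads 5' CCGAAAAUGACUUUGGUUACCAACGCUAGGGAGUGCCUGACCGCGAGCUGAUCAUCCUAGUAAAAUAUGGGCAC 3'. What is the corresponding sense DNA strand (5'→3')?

The coding DNA strand has the same 5'→3' sequence as the mRNA with U replaced by T.

5'-CCGAAAATGACTTTGGTTACCAACGCTAGGGAGTGCCTGACCGCGAGCTGATCATCCTAGTAAAATATGGGCAC-3'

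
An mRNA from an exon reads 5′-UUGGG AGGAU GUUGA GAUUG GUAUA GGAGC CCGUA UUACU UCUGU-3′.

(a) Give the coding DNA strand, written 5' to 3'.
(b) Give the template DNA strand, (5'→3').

(a) The coding strand matches the mRNA with U→T.
(b) The template strand is the reverse complement of the coding strand.

(a) 5′-TTGGGAGGATGTTGAGATTGGTATAGGAGCCCGTATTACTTCTGT-3′
(b) 5'-ACAGAAGTAATACGGGCTCCTATACCAATCTCAACATCCTCCCAA-3'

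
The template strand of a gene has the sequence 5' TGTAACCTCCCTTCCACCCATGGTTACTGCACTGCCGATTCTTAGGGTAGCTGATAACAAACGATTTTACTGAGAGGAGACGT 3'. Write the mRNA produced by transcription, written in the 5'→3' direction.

5'-ACGUCUCCUCUCAGUAAAAUCGUUUGUUAUCAGCUACCCUAAGAAUCGGCAGUGCAGUAACCAUGGGUGGAAGGGAGGUUACA-3'

RNA polymerase reads the template 3'→5' and synthesizes mRNA 5'→3' by base-pairing (A→U, T→A, G↔C). The complement of the template is ACATTGGAGGGAAGGTGGGTACCAATGACGTGACGGCTAAGAATCCCATCGACTATTGTTTGCTAAAATGACTCTCCTCTGCA; antiparallel, so 5'→3' the coding strand is ACGTCTCCTCTCAGTAAAATCGTTTGTTATCAGCTACCCTAAGAATCGGCAGTGCAGTAACCATGGGTGGAAGGGAGGTTACA. Replace T with U for the mRNA.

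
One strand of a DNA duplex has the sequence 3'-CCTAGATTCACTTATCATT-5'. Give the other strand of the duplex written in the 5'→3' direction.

The strand is given 3'→5', so its complement runs 5'→3' in the same left-to-right order: pair each base A↔T, G↔C.

5'-GGATCTAAGTGAATAGTAA-3'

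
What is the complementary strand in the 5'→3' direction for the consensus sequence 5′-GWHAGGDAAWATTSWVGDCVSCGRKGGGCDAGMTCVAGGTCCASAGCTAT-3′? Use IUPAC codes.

5'-ATAGCTSTGGACCTBGAKCTHGCCCMYCGSBGHCBWSAATWTTHCCTDWC-3'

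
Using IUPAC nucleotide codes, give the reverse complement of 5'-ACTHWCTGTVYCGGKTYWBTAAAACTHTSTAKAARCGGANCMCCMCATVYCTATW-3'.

5'-WATAGRBATGKGGKGNTCCGYTTMTASADAGTTTTAVWRAMCCGRBACAGWDAGT-3'

Standard pairs A↔T, G↔C; ambiguity codes pair R↔Y, M↔K, W↔W, S↔S, B↔V, H↔D, N↔N. Complement (TGADWGACABRGCCMARWVATTTTGADASATMTTYGCCTNGKGGKGTABRGATAW), then reverse for 5'→3'.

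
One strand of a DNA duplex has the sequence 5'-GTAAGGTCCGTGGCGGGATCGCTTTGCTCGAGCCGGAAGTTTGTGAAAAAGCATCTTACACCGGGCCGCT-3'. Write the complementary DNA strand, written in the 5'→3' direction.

5'-AGCGGCCCGGTGTAAGATGCTTTTTCACAAACTTCCGGCTCGAGCAAAGCGATCCCGCCACGGACCTTAC-3'

The complement of GTAAGGTCCGTGGCGGGATCGCTTTGCTCGAGCCGGAAGTTTGTGAAAAAGCATCTTACACCGGGCCGCT is CATTCCAGGCACCGCCCTAGCGAAACGAGCTCGGCCTTCAAACACTTTTTCGTAGAATGTGGCCCGGCGA (A↔T, G↔C). DNA strands are antiparallel, so the complementary strand runs 3'→5'; reversing gives the 5'→3' form.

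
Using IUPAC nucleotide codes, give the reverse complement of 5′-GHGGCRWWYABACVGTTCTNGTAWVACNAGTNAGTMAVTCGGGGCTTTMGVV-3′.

Standard pairs A↔T, G↔C; ambiguity codes pair R↔Y, M↔K, W↔W, B↔V, H↔D, N↔N. Complement (CDCCGYWWRTVTGBCAAGANCATWBTGNTCANTCAKTBAGCCCCGAAAKCBB), then reverse for 5'→3'.

5'-BBCKAAAGCCCCGABTKACTNACTNGTBWTACNAGAACBGTVTRWWYGCCDC-3'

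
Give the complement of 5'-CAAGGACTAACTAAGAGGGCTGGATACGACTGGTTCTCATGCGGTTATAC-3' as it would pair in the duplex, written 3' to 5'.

3'-GTTCCTGATTGATTCTCCCGACCTATGCTGACCAAGAGTACGCCAATATG-5'

Base-pairing A↔T, G↔C gives the complement. The complementary strand is antiparallel, so paired with a 5'→3' strand it runs 3'→5'.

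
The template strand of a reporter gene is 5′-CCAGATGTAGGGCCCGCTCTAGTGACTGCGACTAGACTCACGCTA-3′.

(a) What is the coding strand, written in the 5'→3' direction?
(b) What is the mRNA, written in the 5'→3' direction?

(a) 5'-TAGCGTGAGTCTAGTCGCAGTCACTAGAGCGGGCCCTACATCTGG-3'
(b) 5'-UAGCGUGAGUCUAGUCGCAGUCACUAGAGCGGGCCCUACAUCUGG-3'

(a) The coding strand is the reverse complement of the template: complement GGTCTACATCCCGGGCGAGATCACTGACGCTGATCTGAGTGCGAT, then reverse.
(b) mRNA has the coding-strand sequence with T→U.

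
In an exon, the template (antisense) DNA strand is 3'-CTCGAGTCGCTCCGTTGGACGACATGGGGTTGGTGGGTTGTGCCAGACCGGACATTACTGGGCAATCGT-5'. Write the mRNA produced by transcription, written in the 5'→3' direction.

5'-GAGCUCAGCGAGGCAACCUGCUGUACCCCAACCACCCAACACGGUCUGGCCUGUAAUGACCCGUUAGCA-3'

Reading the template 3'→5' as shown, RNA polymerase pairs each base (A→U, T→A, G↔C) to build mRNA 5'→3' directly.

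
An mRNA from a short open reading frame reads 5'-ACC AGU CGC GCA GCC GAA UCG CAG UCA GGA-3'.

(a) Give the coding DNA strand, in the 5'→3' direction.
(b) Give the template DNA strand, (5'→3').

(a) The coding strand matches the mRNA with U→T.
(b) The template strand is the reverse complement of the coding strand.

(a) 5'-ACCAGTCGCGCAGCCGAATCGCAGTCAGGA-3'
(b) 5'-TCCTGACTGCGATTCGGCTGCGCGACTGGT-3'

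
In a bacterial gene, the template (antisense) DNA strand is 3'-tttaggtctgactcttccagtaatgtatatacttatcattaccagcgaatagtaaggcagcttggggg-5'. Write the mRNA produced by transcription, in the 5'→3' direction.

5'-AAAUCCAGACUGAGAAGGUCAUUACAUAUAUGAAUAGUAAUGGUCGCUUAUCAUUCCGUCGAACCCCC-3'

Reading the template 3'→5' as shown, RNA polymerase pairs each base (A→U, T→A, G↔C) to build mRNA 5'→3' directly.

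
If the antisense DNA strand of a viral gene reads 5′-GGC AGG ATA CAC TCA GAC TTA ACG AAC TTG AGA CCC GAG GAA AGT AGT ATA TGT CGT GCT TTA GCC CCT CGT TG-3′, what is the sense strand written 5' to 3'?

5′-CAACGAGGGGCTAAAGCACGACATATACTACTTTCCTCGGGTCTCAAGTTCGTTAAGTCTGAGTGTATCCTGCC-3′

The coding strand is complementary and antiparallel to the template: take the complement (A↔T, G↔C) and reverse.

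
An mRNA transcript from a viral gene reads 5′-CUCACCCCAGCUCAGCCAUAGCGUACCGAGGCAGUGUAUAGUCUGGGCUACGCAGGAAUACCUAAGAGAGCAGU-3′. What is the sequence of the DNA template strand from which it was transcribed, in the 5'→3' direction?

5'-ACTGCTCTCTTAGGTATTCCTGCGTAGCCCAGACTATACACTGCCTCGGTACGCTATGGCTGAGCTGGGGTGAG-3'

Replace U with T to get the coding DNA strand: CTCACCCCAGCTCAGCCATAGCGTACCGAGGCAGTGTATAGTCTGGGCTACGCAGGAATACCTAAGAGAGCAGT. The template strand is its reverse complement (complement GAGTGGGGTCGAGTCGGTATCGCATGGCTCCGTCACATATCAGACCCGATGCGTCCTTATGGATTCTCTCGTCA, then reverse).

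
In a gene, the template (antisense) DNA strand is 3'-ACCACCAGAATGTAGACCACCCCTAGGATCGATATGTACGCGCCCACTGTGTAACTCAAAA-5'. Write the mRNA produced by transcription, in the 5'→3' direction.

Reading the template 3'→5' as shown, RNA polymerase pairs each base (A→U, T→A, G↔C) to build mRNA 5'→3' directly.

5'-UGGUGGUCUUACAUCUGGUGGGGAUCCUAGCUAUACAUGCGCGGGUGACACAUUGAGUUUU-3'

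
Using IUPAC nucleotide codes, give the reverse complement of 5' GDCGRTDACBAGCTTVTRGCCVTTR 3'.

5'-YAABGGCYABAAGCTVGTHAYCGHC-3'

Standard pairs A↔T, G↔C; ambiguity codes pair R↔Y, B↔V, D↔H. Complement (CHGCYAHTGVTCGAABAYCGGBAAY), then reverse for 5'→3'.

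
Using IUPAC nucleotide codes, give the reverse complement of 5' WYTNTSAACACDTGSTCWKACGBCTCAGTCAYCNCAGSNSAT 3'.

Standard pairs A↔T, G↔C; ambiguity codes pair Y↔R, K↔M, W↔W, S↔S, B↔V, D↔H, N↔N. Complement (WRANASTTGTGHACSAGWMTGCVGAGTCAGTRGNGTCSNSTA), then reverse for 5'→3'.

5'-ATSNSCTGNGRTGACTGAGVCGTMWGASCAHGTGTTSANARW-3'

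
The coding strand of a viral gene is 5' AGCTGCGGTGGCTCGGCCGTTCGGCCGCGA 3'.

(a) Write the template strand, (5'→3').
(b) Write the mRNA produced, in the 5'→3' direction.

(a) The template strand is the reverse complement of the coding strand: complement TCGACGCCACCGAGCCGGCAAGCCGGCGCT, then reverse.
(b) mRNA matches the coding strand with T→U.

(a) 5'-TCGCGGCCGAACGGCCGAGCCACCGCAGCT-3'
(b) 5'-AGCUGCGGUGGCUCGGCCGUUCGGCCGCGA-3'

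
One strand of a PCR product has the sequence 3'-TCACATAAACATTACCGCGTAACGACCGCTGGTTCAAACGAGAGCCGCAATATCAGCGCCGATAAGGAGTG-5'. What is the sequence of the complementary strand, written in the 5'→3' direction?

5'-AGTGTATTTGTAATGGCGCATTGCTGGCGACCAAGTTTGCTCTCGGCGTTATAGTCGCGGCTATTCCTCAC-3'

The strand is given 3'→5', so its complement runs 5'→3' in the same left-to-right order: pair each base A↔T, G↔C.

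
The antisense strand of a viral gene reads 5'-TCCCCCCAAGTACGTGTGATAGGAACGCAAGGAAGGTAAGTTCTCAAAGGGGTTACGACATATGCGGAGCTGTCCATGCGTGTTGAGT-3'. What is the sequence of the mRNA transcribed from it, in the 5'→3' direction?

The mRNA has the sequence of the coding strand (reverse complement of the template) with T→U. Reverse complement of TCCCCCCAAGTACGTGTGATAGGAACGCAAGGAAGGTAAGTTCTCAAAGGGGTTACGACATATGCGGAGCTGTCCATGCGTGTTGAGT is ACTCAACACGCATGGACAGCTCCGCATATGTCGTAACCCCTTTGAGAACTTACCTTCCTTGCGTTCCTATCACACGTACTTGGGGGGA; then T→U.

5'-ACUCAACACGCAUGGACAGCUCCGCAUAUGUCGUAACCCCUUUGAGAACUUACCUUCCUUGCGUUCCUAUCACACGUACUUGGGGGGA-3'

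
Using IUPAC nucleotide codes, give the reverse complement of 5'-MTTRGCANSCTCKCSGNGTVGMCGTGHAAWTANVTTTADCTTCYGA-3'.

Standard pairs A↔T, G↔C; ambiguity codes pair R↔Y, M↔K, W↔W, S↔S, D↔H, V↔B, N↔N. Complement (KAAYCGTNSGAGMGSCNCABCKGCACDTTWATNBAAATHGAAGRCT), then reverse for 5'→3'.

5'-TCRGAAGHTAAABNTAWTTDCACGKCBACNCSGMGAGSNTGCYAAK-3'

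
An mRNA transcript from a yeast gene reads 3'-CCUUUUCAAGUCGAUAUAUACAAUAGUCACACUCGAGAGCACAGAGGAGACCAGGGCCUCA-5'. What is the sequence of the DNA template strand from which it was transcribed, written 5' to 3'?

Written 5'→3' the mRNA is ACUCCGGGACCAGAGGAGACACGAGAGCUCACACUGAUAACAUAUAUAGCUGAACUUUUCC, so the coding DNA strand is ACTCCGGGACCAGAGGAGACACGAGAGCTCACACTGATAACATATATAGCTGAACTTTTCC. The template is its reverse complement.

5'-GGAAAAGTTCAGCTATATATGTTATCAGTGTGAGCTCTCGTGTCTCCTCTGGTCCCGGAGT-3'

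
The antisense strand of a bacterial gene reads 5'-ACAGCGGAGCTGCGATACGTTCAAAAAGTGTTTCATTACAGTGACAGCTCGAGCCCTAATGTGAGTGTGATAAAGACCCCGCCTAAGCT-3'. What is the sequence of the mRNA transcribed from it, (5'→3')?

5'-AGCUUAGGCGGGGUCUUUAUCACACUCACAUUAGGGCUCGAGCUGUCACUGUAAUGAAACACUUUUUGAACGUAUCGCAGCUCCGCUGU-3'

RNA polymerase reads the template 3'→5' and synthesizes mRNA 5'→3' by base-pairing (A→U, T→A, G↔C). The complement of the template is TGTCGCCTCGACGCTATGCAAGTTTTTCACAAAGTAATGTCACTGTCGAGCTCGGGATTACACTCACACTATTTCTGGGGCGGATTCGA; antiparallel, so 5'→3' the coding strand is AGCTTAGGCGGGGTCTTTATCACACTCACATTAGGGCTCGAGCTGTCACTGTAATGAAACACTTTTTGAACGTATCGCAGCTCCGCTGT. Replace T with U for the mRNA.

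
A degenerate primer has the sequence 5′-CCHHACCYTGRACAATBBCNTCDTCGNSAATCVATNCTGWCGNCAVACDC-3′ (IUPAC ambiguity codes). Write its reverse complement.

5'-GHGTBTGNCGWCAGNATBGATTSNCGAHGANGVVATTGTYCARGGTDDGG-3'

Standard pairs A↔T, G↔C; ambiguity codes pair R↔Y, W↔W, S↔S, B↔V, D↔H, N↔N. Complement (GGDDTGGRACYTGTTAVVGNAGHAGCNSTTAGBTANGACWGCNGTBTGHG), then reverse for 5'→3'.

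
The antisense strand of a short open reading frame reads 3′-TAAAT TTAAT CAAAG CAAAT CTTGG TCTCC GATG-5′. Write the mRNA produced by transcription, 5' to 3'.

5'-AUUUAAAUUAGUUUCGUUUAGAACCAGAGGCUAC-3'

Reading the template 3'→5' as shown, RNA polymerase pairs each base (A→U, T→A, G↔C) to build mRNA 5'→3' directly.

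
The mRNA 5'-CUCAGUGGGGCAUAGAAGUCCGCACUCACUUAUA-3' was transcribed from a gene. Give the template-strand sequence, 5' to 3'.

Replace U with T to get the coding DNA strand: CTCAGTGGGGCATAGAAGTCCGCACTCACTTATA. The template strand is its reverse complement (complement GAGTCACCCCGTATCTTCAGGCGTGAGTGAATAT, then reverse).

5'-TATAAGTGAGTGCGGACTTCTATGCCCCACTGAG-3'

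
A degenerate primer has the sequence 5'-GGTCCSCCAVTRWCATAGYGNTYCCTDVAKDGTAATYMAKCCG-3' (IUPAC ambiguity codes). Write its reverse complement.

5'-CGGMTKRATTACHMTBHAGGRANCRCTATGWYABTGGSGGACC-3'

Standard pairs A↔T, G↔C; ambiguity codes pair R↔Y, M↔K, W↔W, S↔S, D↔H, V↔B, N↔N. Complement (CCAGGSGGTBAYWGTATCRCNARGGAHBTMHCATTARKTMGGC), then reverse for 5'→3'.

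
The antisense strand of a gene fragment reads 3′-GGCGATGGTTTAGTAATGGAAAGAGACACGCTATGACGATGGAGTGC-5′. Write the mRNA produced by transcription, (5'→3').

5'-CCGCUACCAAAUCAUUACCUUUCUCUGUGCGAUACUGCUACCUCACG-3'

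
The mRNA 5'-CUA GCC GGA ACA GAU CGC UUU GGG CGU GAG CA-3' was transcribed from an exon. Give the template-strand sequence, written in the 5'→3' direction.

5'-TGCTCACGCCCAAAGCGATCTGTTCCGGCTAG-3'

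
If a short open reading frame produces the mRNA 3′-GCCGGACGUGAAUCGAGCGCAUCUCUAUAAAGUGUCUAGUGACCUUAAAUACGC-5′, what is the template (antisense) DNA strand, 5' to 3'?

Written 5'→3' the mRNA is CGCAUAAAUUCCAGUGAUCUGUGAAAUAUCUCUACGCGAGCUAAGUGCAGGCCG, so the coding DNA strand is CGCATAAATTCCAGTGATCTGTGAAATATCTCTACGCGAGCTAAGTGCAGGCCG. The template is its reverse complement.

5'-CGGCCTGCACTTAGCTCGCGTAGAGATATTTCACAGATCACTGGAATTTATGCG-3'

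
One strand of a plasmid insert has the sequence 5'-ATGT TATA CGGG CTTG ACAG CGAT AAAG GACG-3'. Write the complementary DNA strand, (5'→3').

5'-CGTCCTTTATCGCTGTCAAGCCCGTATAACAT-3'

Pairing A↔T and G↔C gives TACAATATGCCCGAACTGTCGCTATTTCCTGC, running 3'→5'. Reverse for the 5'→3' convention.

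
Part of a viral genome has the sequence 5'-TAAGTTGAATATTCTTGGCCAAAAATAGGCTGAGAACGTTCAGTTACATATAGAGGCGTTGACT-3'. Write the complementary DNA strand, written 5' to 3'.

5'-AGTCAACGCCTCTATATGTAACTGAACGTTCTCAGCCTATTTTTGGCCAAGAATATTCAACTTA-3'

Pairing A↔T and G↔C gives ATTCAACTTATAAGAACCGGTTTTTATCCGACTCTTGCAAGTCAATGTATATCTCCGCAACTGA, running 3'→5'. Reverse for the 5'→3' convention.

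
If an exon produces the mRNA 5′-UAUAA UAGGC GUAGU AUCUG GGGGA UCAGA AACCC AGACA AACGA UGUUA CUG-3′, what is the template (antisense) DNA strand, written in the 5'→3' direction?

5'-CAGTAACATCGTTTGTCTGGGTTTCTGATCCCCCAGATACTACGCCTATTATA-3'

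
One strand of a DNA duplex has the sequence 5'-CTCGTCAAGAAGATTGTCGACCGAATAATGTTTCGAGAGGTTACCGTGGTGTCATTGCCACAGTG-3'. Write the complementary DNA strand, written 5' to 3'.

The complement of CTCGTCAAGAAGATTGTCGACCGAATAATGTTTCGAGAGGTTACCGTGGTGTCATTGCCACAGTG is GAGCAGTTCTTCTAACAGCTGGCTTATTACAAAGCTCTCCAATGGCACCACAGTAACGGTGTCAC (A↔T, G↔C). DNA strands are antiparallel, so the complementary strand runs 3'→5'; reversing gives the 5'→3' form.

5′-CACTGTGGCAATGACACCACGGTAACCTCTCGAAACATTATTCGGTCGACAATCTTCTTGACGAG-3′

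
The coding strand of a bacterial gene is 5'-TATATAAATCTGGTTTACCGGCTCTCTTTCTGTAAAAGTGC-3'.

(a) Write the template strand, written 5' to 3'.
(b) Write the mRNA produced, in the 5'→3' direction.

(a) The template strand is the reverse complement of the coding strand: complement ATATATTTAGACCAAATGGCCGAGAGAAAGACATTTTCACG, then reverse.
(b) mRNA matches the coding strand with T→U.

(a) 5'-GCACTTTTACAGAAAGAGAGCCGGTAAACCAGATTTATATA-3'
(b) 5′-UAUAUAAAUCUGGUUUACCGGCUCUCUUUCUGUAAAAGUGC-3′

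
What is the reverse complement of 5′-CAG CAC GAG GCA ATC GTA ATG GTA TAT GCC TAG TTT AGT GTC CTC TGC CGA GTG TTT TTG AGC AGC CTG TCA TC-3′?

5'-GATGACAGGCTGCTCAAAAACACTCGGCAGAGGACACTAAACTAGGCATATACCATTACGATTGCCTCGTGCTG-3'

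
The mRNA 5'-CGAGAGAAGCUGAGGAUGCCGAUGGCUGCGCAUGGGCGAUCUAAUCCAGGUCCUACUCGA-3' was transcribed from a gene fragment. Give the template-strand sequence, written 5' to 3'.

Replace U with T to get the coding DNA strand: CGAGAGAAGCTGAGGATGCCGATGGCTGCGCATGGGCGATCTAATCCAGGTCCTACTCGA. The template strand is its reverse complement (complement GCTCTCTTCGACTCCTACGGCTACCGACGCGTACCCGCTAGATTAGGTCCAGGATGAGCT, then reverse).

5'-TCGAGTAGGACCTGGATTAGATCGCCCATGCGCAGCCATCGGCATCCTCAGCTTCTCTCG-3'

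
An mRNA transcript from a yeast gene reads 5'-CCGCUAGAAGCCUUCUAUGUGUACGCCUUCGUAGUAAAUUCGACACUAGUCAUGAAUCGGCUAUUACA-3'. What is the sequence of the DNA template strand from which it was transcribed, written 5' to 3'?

5'-TGTAATAGCCGATTCATGACTAGTGTCGAATTTACTACGAAGGCGTACACATAGAAGGCTTCTAGCGG-3'

Replace U with T to get the coding DNA strand: CCGCTAGAAGCCTTCTATGTGTACGCCTTCGTAGTAAATTCGACACTAGTCATGAATCGGCTATTACA. The template strand is its reverse complement (complement GGCGATCTTCGGAAGATACACATGCGGAAGCATCATTTAAGCTGTGATCAGTACTTAGCCGATAATGT, then reverse).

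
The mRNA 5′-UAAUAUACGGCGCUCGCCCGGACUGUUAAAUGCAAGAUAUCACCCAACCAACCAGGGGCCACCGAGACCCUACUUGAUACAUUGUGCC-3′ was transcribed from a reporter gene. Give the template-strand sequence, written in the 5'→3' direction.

Replace U with T to get the coding DNA strand: TAATATACGGCGCTCGCCCGGACTGTTAAATGCAAGATATCACCCAACCAACCAGGGGCCACCGAGACCCTACTTGATACATTGTGCC. The template strand is its reverse complement (complement ATTATATGCCGCGAGCGGGCCTGACAATTTACGTTCTATAGTGGGTTGGTTGGTCCCCGGTGGCTCTGGGATGAACTATGTAACACGG, then reverse).

5'-GGCACAATGTATCAAGTAGGGTCTCGGTGGCCCCTGGTTGGTTGGGTGATATCTTGCATTTAACAGTCCGGGCGAGCGCCGTATATTA-3'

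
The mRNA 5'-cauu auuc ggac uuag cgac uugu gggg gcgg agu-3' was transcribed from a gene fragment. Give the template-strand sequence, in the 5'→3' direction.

5′-ACTCCGCCCCCACAAGTCGCTAAGTCCGAATAATG-3′

Replace U with T to get the coding DNA strand: CATTATTCGGACTTAGCGACTTGTGGGGGCGGAGT. The template strand is its reverse complement (complement GTAATAAGCCTGAATCGCTGAACACCCCCGCCTCA, then reverse).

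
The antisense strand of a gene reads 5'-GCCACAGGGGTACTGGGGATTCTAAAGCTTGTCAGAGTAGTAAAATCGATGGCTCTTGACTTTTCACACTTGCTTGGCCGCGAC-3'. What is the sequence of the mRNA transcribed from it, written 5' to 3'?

The mRNA has the sequence of the coding strand (reverse complement of the template) with T→U. Reverse complement of GCCACAGGGGTACTGGGGATTCTAAAGCTTGTCAGAGTAGTAAAATCGATGGCTCTTGACTTTTCACACTTGCTTGGCCGCGAC is GTCGCGGCCAAGCAAGTGTGAAAAGTCAAGAGCCATCGATTTTACTACTCTGACAAGCTTTAGAATCCCCAGTACCCCTGTGGC; then T→U.

5′-GUCGCGGCCAAGCAAGUGUGAAAAGUCAAGAGCCAUCGAUUUUACUACUCUGACAAGCUUUAGAAUCCCCAGUACCCCUGUGGC-3′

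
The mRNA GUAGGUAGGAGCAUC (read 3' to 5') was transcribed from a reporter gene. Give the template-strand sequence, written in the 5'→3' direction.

Written 5'→3' the mRNA is CUACGAGGAUGGAUG, so the coding DNA strand is CTACGAGGATGGATG. The template is its reverse complement.

5′-CATCCATCCTCGTAG-3′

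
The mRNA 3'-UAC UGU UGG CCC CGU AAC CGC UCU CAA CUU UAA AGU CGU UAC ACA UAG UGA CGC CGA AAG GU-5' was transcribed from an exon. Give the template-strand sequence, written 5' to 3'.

Written 5'→3' the mRNA is UGGAAAGCCGCAGUGAUACACAUUGCUGAAAUUUCAACUCUCGCCAAUGCCCCGGUUGUCAU, so the coding DNA strand is TGGAAAGCCGCAGTGATACACATTGCTGAAATTTCAACTCTCGCCAATGCCCCGGTTGTCAT. The template is its reverse complement.

5'-ATGACAACCGGGGCATTGGCGAGAGTTGAAATTTCAGCAATGTGTATCACTGCGGCTTTCCA-3'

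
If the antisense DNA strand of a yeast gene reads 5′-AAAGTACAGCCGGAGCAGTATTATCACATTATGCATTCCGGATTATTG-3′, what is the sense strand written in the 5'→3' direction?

5'-CAATAATCCGGAATGCATAATGTGATAATACTGCTCCGGCTGTACTTT-3'

The coding strand is complementary and antiparallel to the template: take the complement (A↔T, G↔C) and reverse.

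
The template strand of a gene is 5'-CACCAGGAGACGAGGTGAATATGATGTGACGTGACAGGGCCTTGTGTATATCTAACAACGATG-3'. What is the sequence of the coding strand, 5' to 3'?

The coding strand is complementary and antiparallel to the template: take the complement (A↔T, G↔C) and reverse.

5'-CATCGTTGTTAGATATACACAAGGCCCTGTCACGTCACATCATATTCACCTCGTCTCCTGGTG-3'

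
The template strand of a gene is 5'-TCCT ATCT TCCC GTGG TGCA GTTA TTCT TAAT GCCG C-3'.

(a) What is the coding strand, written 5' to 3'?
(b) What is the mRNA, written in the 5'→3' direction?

(a) 5'-GCGGCATTAAGAATAACTGCACCACGGGAAGATAGGA-3'
(b) 5'-GCGGCAUUAAGAAUAACUGCACCACGGGAAGAUAGGA-3'

(a) The coding strand is the reverse complement of the template: complement AGGATAGAAGGGCACCACGTCAATAAGAATTACGGCG, then reverse.
(b) mRNA has the coding-strand sequence with T→U.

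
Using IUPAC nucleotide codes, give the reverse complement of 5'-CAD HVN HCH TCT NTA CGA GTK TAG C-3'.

5′-GCTAMACTCGTANAGADGDNBDHTG-3′

Standard pairs A↔T, G↔C; ambiguity codes pair K↔M, D↔H, V↔B, N↔N. Complement (GTHDBNDGDAGANATGCTCAMATCG), then reverse for 5'→3'.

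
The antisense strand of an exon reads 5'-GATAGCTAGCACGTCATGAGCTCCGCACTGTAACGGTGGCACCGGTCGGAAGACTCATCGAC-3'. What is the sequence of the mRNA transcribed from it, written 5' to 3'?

5'-GUCGAUGAGUCUUCCGACCGGUGCCACCGUUACAGUGCGGAGCUCAUGACGUGCUAGCUAUC-3'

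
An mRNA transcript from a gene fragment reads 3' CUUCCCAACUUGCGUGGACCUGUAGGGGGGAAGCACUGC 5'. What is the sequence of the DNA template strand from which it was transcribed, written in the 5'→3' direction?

Written 5'→3' the mRNA is CGUCACGAAGGGGGGAUGUCCAGGUGCGUUCAACCCUUC, so the coding DNA strand is CGTCACGAAGGGGGGATGTCCAGGTGCGTTCAACCCTTC. The template is its reverse complement.

5'-GAAGGGTTGAACGCACCTGGACATCCCCCCTTCGTGACG-3'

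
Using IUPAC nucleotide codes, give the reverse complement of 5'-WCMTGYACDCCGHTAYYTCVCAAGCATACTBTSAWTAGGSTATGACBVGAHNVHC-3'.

Standard pairs A↔T, G↔C; ambiguity codes pair Y↔R, M↔K, W↔W, S↔S, B↔V, D↔H, N↔N. Complement (WGKACRTGHGGCDATRRAGBGTTCGTATGAVASTWATCCSATACTGVBCTDNBDG), then reverse for 5'→3'.

5'-GDBNDTCBVGTCATASCCTAWTSAVAGTATGCTTGBGARRTADCGGHGTRCAKGW-3'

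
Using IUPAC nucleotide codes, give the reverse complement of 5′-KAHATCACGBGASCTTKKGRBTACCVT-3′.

5′-ABGGTAVYCMMAAGSTCVCGTGATDTM-3′

Standard pairs A↔T, G↔C; ambiguity codes pair R↔Y, K↔M, S↔S, B↔V, H↔D. Complement (MTDTAGTGCVCTSGAAMMCYVATGGBA), then reverse for 5'→3'.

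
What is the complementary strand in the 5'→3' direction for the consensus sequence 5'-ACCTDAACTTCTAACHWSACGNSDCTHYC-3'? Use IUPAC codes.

Standard pairs A↔T, G↔C; ambiguity codes pair Y↔R, W↔W, S↔S, D↔H, N↔N. Complement (TGGAHTTGAAGATTGDWSTGCNSHGADRG), then reverse for 5'→3'.

5'-GRDAGHSNCGTSWDGTTAGAAGTTHAGGT-3'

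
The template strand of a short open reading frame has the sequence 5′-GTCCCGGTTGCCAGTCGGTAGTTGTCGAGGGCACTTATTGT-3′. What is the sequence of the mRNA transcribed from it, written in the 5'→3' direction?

The mRNA has the sequence of the coding strand (reverse complement of the template) with T→U. Reverse complement of GTCCCGGTTGCCAGTCGGTAGTTGTCGAGGGCACTTATTGT is ACAATAAGTGCCCTCGACAACTACCGACTGGCAACCGGGAC; then T→U.

5'-ACAAUAAGUGCCCUCGACAACUACCGACUGGCAACCGGGAC-3'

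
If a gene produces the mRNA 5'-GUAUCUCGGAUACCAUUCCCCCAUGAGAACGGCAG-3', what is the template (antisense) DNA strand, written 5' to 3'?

Replace U with T to get the coding DNA strand: GTATCTCGGATACCATTCCCCCATGAGAACGGCAG. The template strand is its reverse complement (complement CATAGAGCCTATGGTAAGGGGGTACTCTTGCCGTC, then reverse).

5'-CTGCCGTTCTCATGGGGGAATGGTATCCGAGATAC-3'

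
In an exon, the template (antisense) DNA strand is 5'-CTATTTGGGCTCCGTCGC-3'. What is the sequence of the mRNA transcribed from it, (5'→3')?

The mRNA has the sequence of the coding strand (reverse complement of the template) with T→U. Reverse complement of CTATTTGGGCTCCGTCGC is GCGACGGAGCCCAAATAG; then T→U.

5'-GCGACGGAGCCCAAAUAG-3'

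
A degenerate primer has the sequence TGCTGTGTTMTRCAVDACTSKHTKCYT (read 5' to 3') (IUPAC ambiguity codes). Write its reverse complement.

Standard pairs A↔T, G↔C; ambiguity codes pair R↔Y, M↔K, S↔S, D↔H, V↔B. Complement (ACGACACAAKAYGTBHTGASMDAMGRA), then reverse for 5'→3'.

5'-ARGMADMSAGTHBTGYAKAACACAGCA-3'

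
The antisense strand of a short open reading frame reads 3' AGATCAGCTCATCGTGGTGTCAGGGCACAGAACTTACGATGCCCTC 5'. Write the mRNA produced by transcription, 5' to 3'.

5′-UCUAGUCGAGUAGCACCACAGUCCCGUGUCUUGAAUGCUACGGGAG-3′

Reading the template 3'→5' as shown, RNA polymerase pairs each base (A→U, T→A, G↔C) to build mRNA 5'→3' directly.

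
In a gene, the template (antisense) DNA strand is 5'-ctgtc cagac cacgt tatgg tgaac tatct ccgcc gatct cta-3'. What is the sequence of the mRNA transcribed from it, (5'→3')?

5'-UAGAGAUCGGCGGAGAUAGUUCACCAUAACGUGGUCUGGACAG-3'

The mRNA has the sequence of the coding strand (reverse complement of the template) with T→U. Reverse complement of CTGTCCAGACCACGTTATGGTGAACTATCTCCGCCGATCTCTA is TAGAGATCGGCGGAGATAGTTCACCATAACGTGGTCTGGACAG; then T→U.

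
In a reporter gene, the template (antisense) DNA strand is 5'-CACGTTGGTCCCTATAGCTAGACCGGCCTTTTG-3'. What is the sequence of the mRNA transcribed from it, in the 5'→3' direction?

5'-CAAAAGGCCGGUCUAGCUAUAGGGACCAACGUG-3'

RNA polymerase reads the template 3'→5' and synthesizes mRNA 5'→3' by base-pairing (A→U, T→A, G↔C). The complement of the template is GTGCAACCAGGGATATCGATCTGGCCGGAAAAC; antiparallel, so 5'→3' the coding strand is CAAAAGGCCGGTCTAGCTATAGGGACCAACGTG. Replace T with U for the mRNA.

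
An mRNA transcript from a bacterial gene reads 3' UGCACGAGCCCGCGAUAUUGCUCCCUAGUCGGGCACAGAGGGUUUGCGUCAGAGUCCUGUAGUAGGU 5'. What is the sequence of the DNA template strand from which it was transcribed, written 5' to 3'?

5'-ACGTGCTCGGGCGCTATAACGAGGGATCAGCCCGTGTCTCCCAAACGCAGTCTCAGGACATCATCCA-3'

Written 5'→3' the mRNA is UGGAUGAUGUCCUGAGACUGCGUUUGGGAGACACGGGCUGAUCCCUCGUUAUAGCGCCCGAGCACGU, so the coding DNA strand is TGGATGATGTCCTGAGACTGCGTTTGGGAGACACGGGCTGATCCCTCGTTATAGCGCCCGAGCACGT. The template is its reverse complement.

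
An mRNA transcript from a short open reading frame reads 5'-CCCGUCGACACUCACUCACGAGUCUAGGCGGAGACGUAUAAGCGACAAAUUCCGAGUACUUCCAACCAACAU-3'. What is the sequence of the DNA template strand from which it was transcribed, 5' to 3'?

Replace U with T to get the coding DNA strand: CCCGTCGACACTCACTCACGAGTCTAGGCGGAGACGTATAAGCGACAAATTCCGAGTACTTCCAACCAACAT. The template strand is its reverse complement (complement GGGCAGCTGTGAGTGAGTGCTCAGATCCGCCTCTGCATATTCGCTGTTTAAGGCTCATGAAGGTTGGTTGTA, then reverse).

5'-ATGTTGGTTGGAAGTACTCGGAATTTGTCGCTTATACGTCTCCGCCTAGACTCGTGAGTGAGTGTCGACGGG-3'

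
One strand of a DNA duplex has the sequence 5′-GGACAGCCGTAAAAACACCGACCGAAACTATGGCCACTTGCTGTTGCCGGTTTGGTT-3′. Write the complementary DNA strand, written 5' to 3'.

The complement of GGACAGCCGTAAAAACACCGACCGAAACTATGGCCACTTGCTGTTGCCGGTTTGGTT is CCTGTCGGCATTTTTGTGGCTGGCTTTGATACCGGTGAACGACAACGGCCAAACCAA (A↔T, G↔C). DNA strands are antiparallel, so the complementary strand runs 3'→5'; reversing gives the 5'→3' form.

5′-AACCAAACCGGCAACAGCAAGTGGCCATAGTTTCGGTCGGTGTTTTTACGGCTGTCC-3′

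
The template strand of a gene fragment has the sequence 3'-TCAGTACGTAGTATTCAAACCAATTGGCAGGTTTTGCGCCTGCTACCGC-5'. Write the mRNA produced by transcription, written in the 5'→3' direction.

Reading the template 3'→5' as shown, RNA polymerase pairs each base (A→U, T→A, G↔C) to build mRNA 5'→3' directly.

5'-AGUCAUGCAUCAUAAGUUUGGUUAACCGUCCAAAACGCGGACGAUGGCG-3'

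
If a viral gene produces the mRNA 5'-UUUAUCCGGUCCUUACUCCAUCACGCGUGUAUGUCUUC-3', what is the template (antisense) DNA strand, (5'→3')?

5′-GAAGACATACACGCGTGATGGAGTAAGGACCGGATAAA-3′

Replace U with T to get the coding DNA strand: TTTATCCGGTCCTTACTCCATCACGCGTGTATGTCTTC. The template strand is its reverse complement (complement AAATAGGCCAGGAATGAGGTAGTGCGCACATACAGAAG, then reverse).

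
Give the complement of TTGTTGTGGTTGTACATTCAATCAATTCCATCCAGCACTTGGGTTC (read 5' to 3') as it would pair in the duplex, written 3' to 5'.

3′-AACAACACCAACATGTAAGTTAGTTAAGGTAGGTCGTGAACCCAAG-5′

Base-pairing A↔T, G↔C gives the complement. The complementary strand is antiparallel, so paired with a 5'→3' strand it runs 3'→5'.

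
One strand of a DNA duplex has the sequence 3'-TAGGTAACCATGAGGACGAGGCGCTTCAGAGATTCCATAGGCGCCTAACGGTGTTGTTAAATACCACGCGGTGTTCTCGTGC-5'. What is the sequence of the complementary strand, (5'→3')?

5′-ATCCATTGGTACTCCTGCTCCGCGAAGTCTCTAAGGTATCCGCGGATTGCCACAACAATTTATGGTGCGCCACAAGAGCACG-3′

The strand is given 3'→5', so its complement runs 5'→3' in the same left-to-right order: pair each base A↔T, G↔C.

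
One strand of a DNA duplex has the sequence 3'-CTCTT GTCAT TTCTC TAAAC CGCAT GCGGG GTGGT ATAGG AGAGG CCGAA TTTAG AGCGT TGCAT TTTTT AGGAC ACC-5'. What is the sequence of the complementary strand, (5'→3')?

The strand is given 3'→5', so its complement runs 5'→3' in the same left-to-right order: pair each base A↔T, G↔C.

5'-GAGAACAGTAAAGAGATTTGGCGTACGCCCCACCATATCCTCTCCGGCTTAAATCTCGCAACGTAAAAAATCCTGTGG-3'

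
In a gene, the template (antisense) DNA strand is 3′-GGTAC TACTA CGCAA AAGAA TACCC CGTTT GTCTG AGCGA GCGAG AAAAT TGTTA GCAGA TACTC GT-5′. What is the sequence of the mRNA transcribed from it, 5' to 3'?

5'-CCAUGAUGAUGCGUUUUCUUAUGGGGCAAACAGACUCGCUCGCUCUUUUAACAAUCGUCUAUGAGCA-3'

Reading the template 3'→5' as shown, RNA polymerase pairs each base (A→U, T→A, G↔C) to build mRNA 5'→3' directly.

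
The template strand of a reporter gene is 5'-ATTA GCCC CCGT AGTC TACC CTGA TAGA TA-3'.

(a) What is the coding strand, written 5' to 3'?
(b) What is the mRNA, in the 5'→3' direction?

(a) The coding strand is the reverse complement of the template: complement TAATCGGGGGCATCAGATGGGACTATCTAT, then reverse.
(b) mRNA has the coding-strand sequence with T→U.

(a) 5'-TATCTATCAGGGTAGACTACGGGGGCTAAT-3'
(b) 5'-UAUCUAUCAGGGUAGACUACGGGGGCUAAU-3'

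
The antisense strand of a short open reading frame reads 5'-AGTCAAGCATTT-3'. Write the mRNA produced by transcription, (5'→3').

The mRNA has the sequence of the coding strand (reverse complement of the template) with T→U. Reverse complement of AGTCAAGCATTT is AAATGCTTGACT; then T→U.

5'-AAAUGCUUGACU-3'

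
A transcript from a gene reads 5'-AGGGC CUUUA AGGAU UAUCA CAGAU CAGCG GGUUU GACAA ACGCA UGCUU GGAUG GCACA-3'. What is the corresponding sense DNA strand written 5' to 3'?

The coding DNA strand has the same 5'→3' sequence as the mRNA with U replaced by T.

5'-AGGGCCTTTAAGGATTATCACAGATCAGCGGGTTTGACAAACGCATGCTTGGATGGCACA-3'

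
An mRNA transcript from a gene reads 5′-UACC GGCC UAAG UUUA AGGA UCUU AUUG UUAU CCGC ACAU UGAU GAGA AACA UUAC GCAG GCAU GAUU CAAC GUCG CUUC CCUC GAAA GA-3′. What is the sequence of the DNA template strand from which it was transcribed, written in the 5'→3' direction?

Replace U with T to get the coding DNA strand: TACCGGCCTAAGTTTAAGGATCTTATTGTTATCCGCACATTGATGAGAAACATTACGCAGGCATGATTCAACGTCGCTTCCCTCGAAAGA. The template strand is its reverse complement (complement ATGGCCGGATTCAAATTCCTAGAATAACAATAGGCGTGTAACTACTCTTTGTAATGCGTCCGTACTAAGTTGCAGCGAAGGGAGCTTTCT, then reverse).

5'-TCTTTCGAGGGAAGCGACGTTGAATCATGCCTGCGTAATGTTTCTCATCAATGTGCGGATAACAATAAGATCCTTAAACTTAGGCCGGTA-3'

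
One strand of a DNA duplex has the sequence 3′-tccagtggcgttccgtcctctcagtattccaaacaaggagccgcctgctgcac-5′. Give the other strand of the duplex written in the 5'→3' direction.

5'-AGGTCACCGCAAGGCAGGAGAGTCATAAGGTTTGTTCCTCGGCGGACGACGTG-3'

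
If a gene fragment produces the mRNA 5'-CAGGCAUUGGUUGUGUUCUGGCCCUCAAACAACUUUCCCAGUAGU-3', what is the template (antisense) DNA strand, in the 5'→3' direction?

5'-ACTACTGGGAAAGTTGTTTGAGGGCCAGAACACAACCAATGCCTG-3'

Replace U with T to get the coding DNA strand: CAGGCATTGGTTGTGTTCTGGCCCTCAAACAACTTTCCCAGTAGT. The template strand is its reverse complement (complement GTCCGTAACCAACACAAGACCGGGAGTTTGTTGAAAGGGTCATCA, then reverse).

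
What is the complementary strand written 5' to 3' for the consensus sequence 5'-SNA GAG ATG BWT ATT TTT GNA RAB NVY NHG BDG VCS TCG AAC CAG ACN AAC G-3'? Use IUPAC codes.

Standard pairs A↔T, G↔C; ambiguity codes pair R↔Y, W↔W, S↔S, B↔V, D↔H, N↔N. Complement (SNTCTCTACVWATAAAAACNTYTVNBRNDCVHCBGSAGCTTGGTCTGNTTGC), then reverse for 5'→3'.

5'-CGTTNGTCTGGTTCGASGBCHVCDNRBNVTYTNCAAAAATAWVCATCTCTNS-3'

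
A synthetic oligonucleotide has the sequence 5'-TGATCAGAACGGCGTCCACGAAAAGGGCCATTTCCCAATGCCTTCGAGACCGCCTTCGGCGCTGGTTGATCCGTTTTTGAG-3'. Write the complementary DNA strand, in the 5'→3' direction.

5'-CTCAAAAACGGATCAACCAGCGCCGAAGGCGGTCTCGAAGGCATTGGGAAATGGCCCTTTTCGTGGACGCCGTTCTGATCA-3'

The complement of TGATCAGAACGGCGTCCACGAAAAGGGCCATTTCCCAATGCCTTCGAGACCGCCTTCGGCGCTGGTTGATCCGTTTTTGAG is ACTAGTCTTGCCGCAGGTGCTTTTCCCGGTAAAGGGTTACGGAAGCTCTGGCGGAAGCCGCGACCAACTAGGCAAAAACTC (A↔T, G↔C). DNA strands are antiparallel, so the complementary strand runs 3'→5'; reversing gives the 5'→3' form.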